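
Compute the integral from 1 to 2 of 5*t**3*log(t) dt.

Integrate by parts once (u = ln t, dv = 5*t**3 dt).
An antiderivative is F(t) = 5*t**4*(4*log(t) - 1)/16.
Then F(2) - F(1) = (-5 + 20*log(2)) - (-5/16) = -75/16 + 20*log(2).

-75/16 + 20*log(2)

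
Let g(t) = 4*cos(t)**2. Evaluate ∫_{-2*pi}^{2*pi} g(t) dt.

Use the identity cos^2(t) = (1 + cos(2*t))/2.
An antiderivative is F(t) = 2*t + sin(2*t).
Then F(2*pi) - F(-2*pi) = (4*pi) - (-4*pi) = 8*pi.

8*pi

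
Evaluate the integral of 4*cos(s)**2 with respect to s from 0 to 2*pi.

4*pi

Use the identity cos^2(s) = (1 + cos(2*s))/2.
An antiderivative is F(s) = 2*s + sin(2*s).
Then F(2*pi) - F(0) = (4*pi) - (0) = 4*pi.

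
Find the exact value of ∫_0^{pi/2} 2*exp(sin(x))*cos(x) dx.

-2 + 2*E

Let u = sin(x), so du = cos(x) dx. When x = 0, u = 0; when x = pi/2, u = 1.
The integral becomes 2·∫ exp(u) du from 0 to 1, with antiderivative 2*exp(u).
Back in x: F(x) = 2*exp(sin(x)).
Then F(pi/2) - F(0) = (2*E) - (2) = -2 + 2*E.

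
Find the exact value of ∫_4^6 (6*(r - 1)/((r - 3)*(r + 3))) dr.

-4*log(7) + 10*log(3)

Factor the denominator: r**2 - 9 = (r + 3)(r - 3).
Partial fractions: 6*(r - 1)/((r - 3)*(r + 3)) = 4/(r + 3) + 2/(r - 3).
An antiderivative is F(r) = 2*log(r - 3) + 4*log(r + 3).
Then F(6) - F(4) = (10*log(3)) - (4*log(7)) = -4*log(7) + 10*log(3).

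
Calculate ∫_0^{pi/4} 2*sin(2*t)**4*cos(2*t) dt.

1/5

Let u = sin(2*t), so du = 2*cos(2*t) dt. When t = 0, u = 0; when t = pi/4, u = 1.
The integral becomes ∫ u**4 du from 0 to 1, with antiderivative u**5/5.
Back in t: F(t) = sin(2*t)**5/5.
Then F(pi/4) - F(0) = (1/5) - (0) = 1/5.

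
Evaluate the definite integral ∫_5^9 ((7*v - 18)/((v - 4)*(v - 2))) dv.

-2*log(3) + 2*log(7) + 5*log(5)

Factor the denominator: v**2 - 6*v + 8 = (v - 2)(v - 4).
Partial fractions: (7*v - 18)/((v - 4)*(v - 2)) = 2/(v - 2) + 5/(v - 4).
An antiderivative is F(v) = 5*log(v - 4) + 2*log(v - 2).
Then F(9) - F(5) = (2*log(7) + 5*log(5)) - (log(9)) = -2*log(3) + 2*log(7) + 5*log(5).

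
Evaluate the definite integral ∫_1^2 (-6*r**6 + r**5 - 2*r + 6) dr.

-1335/14

By the power rule, an antiderivative is F(r) = -6*r**7/7 + r**6/6 - r**2 + 6*r.
Then F(2) - F(1) = (-1912/21) - (181/42) = -1335/14.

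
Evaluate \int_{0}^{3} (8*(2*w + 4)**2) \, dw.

Let u = 2*w + 4, so du = 2 dw. When w = 0, u = 4; when w = 3, u = 10.
The integral becomes 4·∫ u**2 du from 4 to 10, with antiderivative 4*u**3/3.
Back in w: F(w) = 4*(2*w + 4)**3/3.
Then F(3) - F(0) = (4000/3) - (256/3) = 1248.

1248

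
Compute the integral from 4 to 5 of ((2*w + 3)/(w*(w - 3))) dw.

Factor the denominator: w**2 - 3*w = w(w - 3).
Partial fractions: (2*w + 3)/(w*(w - 3)) = -1/w + 3/(w - 3).
An antiderivative is F(w) = -log(w) + 3*log(w - 3).
Then F(5) - F(4) = (log(8/5)) - (-log(4)) = log(32/5).

log(32/5)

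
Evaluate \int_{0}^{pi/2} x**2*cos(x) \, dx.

-2 + pi**2/4

Integrate by parts twice (u = x^2, dv = cos(x) dx).
An antiderivative is F(x) = x**2*sin(x) + 2*x*cos(x) - 2*sin(x).
Then F(pi/2) - F(0) = (-2 + pi**2/4) - (0) = -2 + pi**2/4.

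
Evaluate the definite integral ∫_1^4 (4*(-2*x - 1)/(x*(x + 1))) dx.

-4*log(5) - 4*log(2)

Factor the denominator: x**2 + x = (x + 1)x.
Partial fractions: 4*(-2*x - 1)/(x*(x + 1)) = -4/(x + 1) - 4/x.
An antiderivative is F(x) = -4*log(x) - 4*log(x + 1).
Then F(4) - F(1) = (-4*log(5) - 8*log(2)) - (-log(16)) = -4*log(5) - 4*log(2).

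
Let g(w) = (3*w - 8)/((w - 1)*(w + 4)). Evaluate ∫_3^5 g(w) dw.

-4*log(7) - log(2) + 8*log(3)

Factor the denominator: w**2 + 3*w - 4 = (w + 4)(w - 1).
Partial fractions: (3*w - 8)/((w - 1)*(w + 4)) = 4/(w + 4) - 1/(w - 1).
An antiderivative is F(w) = -log(w - 1) + 4*log(w + 4).
Then F(5) - F(3) = (-2*log(2) + 8*log(3)) - (-log(2) + 4*log(7)) = -4*log(7) - log(2) + 8*log(3).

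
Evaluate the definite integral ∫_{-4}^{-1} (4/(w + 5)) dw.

8*log(2)

An antiderivative is F(w) = 4*log(w + 5).
Then F(-1) - F(-4) = (8*log(2)) - (0) = 8*log(2).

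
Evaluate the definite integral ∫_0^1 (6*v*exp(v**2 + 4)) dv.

-3*(1 - exp(1))*exp(4)

Let u = v**2 + 4, so du = 2*v dv. When v = 0, u = 4; when v = 1, u = 5.
The integral becomes 3·∫ exp(u) du from 4 to 5, with antiderivative 3*exp(u).
Back in v: F(v) = 3*exp(v**2 + 4).
Then F(1) - F(0) = (3*exp(5)) - (3*exp(4)) = -3*(1 - exp(1))*exp(4).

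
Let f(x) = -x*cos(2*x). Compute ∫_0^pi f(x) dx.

0

Integrate by parts once (u = x, dv = -cos(2*x) dx).
An antiderivative is F(x) = -x*sin(2*x)/2 - cos(2*x)/4.
Then F(pi) - F(0) = (-1/4) - (-1/4) = 0.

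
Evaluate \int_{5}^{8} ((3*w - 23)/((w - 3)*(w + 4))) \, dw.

-5*log(3) - 2*log(5) + 12*log(2)

Factor the denominator: w**2 + w - 12 = (w + 4)(w - 3).
Partial fractions: (3*w - 23)/((w - 3)*(w + 4)) = 5/(w + 4) - 2/(w - 3).
An antiderivative is F(w) = -2*log(w - 3) + 5*log(w + 4).
Then F(8) - F(5) = (-2*log(5) + 5*log(3) + 10*log(2)) - (-2*log(2) + 10*log(3)) = -5*log(3) - 2*log(5) + 12*log(2).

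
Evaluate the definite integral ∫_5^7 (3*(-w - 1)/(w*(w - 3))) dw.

Factor the denominator: w**2 - 3*w = w(w - 3).
Partial fractions: 3*(-w - 1)/(w*(w - 3)) = 1/w - 4/(w - 3).
An antiderivative is F(w) = log(w) - 4*log(w - 3).
Then F(7) - F(5) = (-8*log(2) + log(7)) - (log(5/16)) = log(7/80).

log(7/80)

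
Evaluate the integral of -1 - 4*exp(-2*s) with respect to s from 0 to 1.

An antiderivative is F(s) = -s + 2*exp(-2*s).
Then F(1) - F(0) = (-1 + 2*exp(-2)) - (2) = -3 + 2*exp(-2).

-3 + 2*exp(-2)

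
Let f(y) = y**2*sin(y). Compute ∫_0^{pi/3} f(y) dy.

-1 - pi**2/18 + sqrt(3)*pi/3

Integrate by parts twice (u = y^2, dv = sin(y) dy).
An antiderivative is F(y) = -y**2*cos(y) + 2*y*sin(y) + 2*cos(y).
Then F(pi/3) - F(0) = (-pi**2/18 + 1 + sqrt(3)*pi/3) - (2) = -1 - pi**2/18 + sqrt(3)*pi/3.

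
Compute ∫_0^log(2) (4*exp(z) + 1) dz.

log(2) + 4

An antiderivative is F(z) = z + 4*exp(z).
Then F(log(2)) - F(0) = (log(2) + 8) - (4) = log(2) + 4.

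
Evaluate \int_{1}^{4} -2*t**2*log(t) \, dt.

Integrate by parts once (u = ln t, dv = -2*t**2 dt).
An antiderivative is F(t) = -2*t**3*(3*log(t) - 1)/9.
Then F(4) - F(1) = (128/9 - 256*log(2)/3) - (2/9) = 14 - 256*log(2)/3.

14 - 256*log(2)/3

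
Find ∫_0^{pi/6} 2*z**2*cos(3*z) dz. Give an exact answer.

Integrate by parts twice (u = z^2, dv = 2*cos(3*z) dz).
An antiderivative is F(z) = 2*z**2*sin(3*z)/3 + 4*z*cos(3*z)/9 - 4*sin(3*z)/27.
Then F(pi/6) - F(0) = (-4/27 + pi**2/54) - (0) = -4/27 + pi**2/54.

-4/27 + pi**2/54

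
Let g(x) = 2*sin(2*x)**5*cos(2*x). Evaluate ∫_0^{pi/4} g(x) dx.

Let u = sin(2*x), so du = 2*cos(2*x) dx. When x = 0, u = 0; when x = pi/4, u = 1.
The integral becomes ∫ u**5 du from 0 to 1, with antiderivative u**6/6.
Back in x: F(x) = sin(2*x)**6/6.
Then F(pi/4) - F(0) = (1/6) - (0) = 1/6.

1/6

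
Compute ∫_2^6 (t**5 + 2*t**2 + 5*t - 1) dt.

By the power rule, an antiderivative is F(t) = t**6/6 + 2*t**3/3 + 5*t**2/2 - t.
Then F(6) - F(2) = (8004) - (24) = 7980.

7980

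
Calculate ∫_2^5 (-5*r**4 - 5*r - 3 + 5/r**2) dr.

-3153

By the power rule, an antiderivative is F(r) = -r**5 - 5*r**2/2 - 3*r - 5/r.
Then F(5) - F(2) = (-6407/2) - (-101/2) = -3153.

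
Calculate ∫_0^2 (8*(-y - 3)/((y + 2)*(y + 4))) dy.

Factor the denominator: y**2 + 6*y + 8 = (y + 4)(y + 2).
Partial fractions: 8*(-y - 3)/((y + 2)*(y + 4)) = -4/(y + 4) - 4/(y + 2).
An antiderivative is F(y) = -4*log(y + 2) - 4*log(y + 4).
Then F(2) - F(0) = (-12*log(2) - 4*log(3)) - (-12*log(2)) = -log(81).

-log(81)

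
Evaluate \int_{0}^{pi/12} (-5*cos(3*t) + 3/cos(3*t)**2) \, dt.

1 - 5*sqrt(2)/6

An antiderivative is F(t) = -5*sin(3*t)/3 + tan(3*t).
Then F(pi/12) - F(0) = (1 - 5*sqrt(2)/6) - (0) = 1 - 5*sqrt(2)/6.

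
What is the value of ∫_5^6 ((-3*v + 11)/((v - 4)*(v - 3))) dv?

log(2/9)

Factor the denominator: v**2 - 7*v + 12 = (v - 3)(v - 4).
Partial fractions: (-3*v + 11)/((v - 4)*(v - 3)) = -2/(v - 3) - 1/(v - 4).
An antiderivative is F(v) = -log(v - 4) - 2*log(v - 3).
Then F(6) - F(5) = (-log(18)) - (-log(4)) = log(2/9).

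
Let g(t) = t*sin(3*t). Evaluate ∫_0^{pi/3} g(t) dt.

Integrate by parts once (u = t, dv = sin(3*t) dt).
An antiderivative is F(t) = -t*cos(3*t)/3 + sin(3*t)/9.
Then F(pi/3) - F(0) = (pi/9) - (0) = pi/9.

pi/9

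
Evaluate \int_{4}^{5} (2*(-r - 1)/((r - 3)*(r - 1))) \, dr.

Factor the denominator: r**2 - 4*r + 3 = (r - 1)(r - 3).
Partial fractions: 2*(-r - 1)/((r - 3)*(r - 1)) = 2/(r - 1) - 4/(r - 3).
An antiderivative is F(r) = -4*log(r - 3) + 2*log(r - 1).
Then F(5) - F(4) = (0) - (log(9)) = -log(9).

-log(9)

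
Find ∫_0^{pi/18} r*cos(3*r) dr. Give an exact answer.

-1/9 + pi/108 + sqrt(3)/18

Integrate by parts once (u = r, dv = cos(3*r) dr).
An antiderivative is F(r) = r*sin(3*r)/3 + cos(3*r)/9.
Then F(pi/18) - F(0) = (pi/108 + sqrt(3)/18) - (1/9) = -1/9 + pi/108 + sqrt(3)/18.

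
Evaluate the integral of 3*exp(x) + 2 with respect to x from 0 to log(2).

An antiderivative is F(x) = 2*x + 3*exp(x).
Then F(log(2)) - F(0) = (2*log(2) + 6) - (3) = log(4) + 3.

log(4) + 3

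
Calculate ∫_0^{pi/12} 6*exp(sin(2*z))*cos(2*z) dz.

-3 + 3*exp(1/2)

Let u = sin(2*z), so du = 2*cos(2*z) dz. When z = 0, u = 0; when z = pi/12, u = 1/2.
The integral becomes 3·∫ exp(u) du from 0 to 1/2, with antiderivative 3*exp(u).
Back in z: F(z) = 3*exp(sin(2*z)).
Then F(pi/12) - F(0) = (3*exp(1/2)) - (3) = -3 + 3*exp(1/2).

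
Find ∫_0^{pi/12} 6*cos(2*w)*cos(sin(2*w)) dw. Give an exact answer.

3*sin(1/2)

Let u = sin(2*w), so du = 2*cos(2*w) dw. When w = 0, u = 0; when w = pi/12, u = 1/2.
The integral becomes 3·∫ cos(u) du from 0 to 1/2, with antiderivative 3*sin(u).
Back in w: F(w) = 3*sin(sin(2*w)).
Then F(pi/12) - F(0) = (3*sin(1/2)) - (0) = 3*sin(1/2).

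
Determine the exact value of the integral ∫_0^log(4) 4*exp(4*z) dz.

Let u = exp(z), so du = exp(z) dz. When z = 0, u = 1; when z = log(4), u = 4.
The integral becomes 4·∫ u**3 du from 1 to 4, with antiderivative u**4.
Back in z: F(z) = exp(4*z).
Then F(log(4)) - F(0) = (256) - (1) = 255.

255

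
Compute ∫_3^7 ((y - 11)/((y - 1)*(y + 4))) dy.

Factor the denominator: y**2 + 3*y - 4 = (y + 4)(y - 1).
Partial fractions: (y - 11)/((y - 1)*(y + 4)) = 3/(y + 4) - 2/(y - 1).
An antiderivative is F(y) = -2*log(y - 1) + 3*log(y + 4).
Then F(7) - F(3) = (-2*log(3) - 2*log(2) + 3*log(11)) - (-2*log(2) + 3*log(7)) = -3*log(7) - 2*log(3) + 3*log(11).

-3*log(7) - 2*log(3) + 3*log(11)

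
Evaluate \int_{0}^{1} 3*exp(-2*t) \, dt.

3/2 - 3*exp(-2)/2

An antiderivative is F(t) = -3*exp(-2*t)/2.
Then F(1) - F(0) = (-3*exp(-2)/2) - (-3/2) = 3/2 - 3*exp(-2)/2.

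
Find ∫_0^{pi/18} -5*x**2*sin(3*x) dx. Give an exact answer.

-5*sqrt(3)/27 - 5*pi/162 + 5*sqrt(3)*pi**2/1944 + 10/27

Integrate by parts twice (u = x^2, dv = -5*sin(3*x) dx).
An antiderivative is F(x) = 5*x**2*cos(3*x)/3 - 10*x*sin(3*x)/9 - 10*cos(3*x)/27.
Then F(pi/18) - F(0) = (-5*sqrt(3)/27 - 5*pi/162 + 5*sqrt(3)*pi**2/1944) - (-10/27) = -5*sqrt(3)/27 - 5*pi/162 + 5*sqrt(3)*pi**2/1944 + 10/27.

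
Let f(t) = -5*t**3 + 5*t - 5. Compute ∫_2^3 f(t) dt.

-295/4

By the power rule, an antiderivative is F(t) = -5*t**4/4 + 5*t**2/2 - 5*t.
Then F(3) - F(2) = (-375/4) - (-20) = -295/4.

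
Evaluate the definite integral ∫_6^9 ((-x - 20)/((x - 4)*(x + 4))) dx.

Factor the denominator: x**2 - 16 = (x + 4)(x - 4).
Partial fractions: (-x - 20)/((x - 4)*(x + 4)) = 2/(x + 4) - 3/(x - 4).
An antiderivative is F(x) = -3*log(x - 4) + 2*log(x + 4).
Then F(9) - F(6) = (-3*log(5) + 2*log(13)) - (log(25/2)) = -5*log(5) + log(2) + 2*log(13).

-5*log(5) + log(2) + 2*log(13)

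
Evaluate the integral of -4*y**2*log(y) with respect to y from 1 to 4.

28 - 512*log(2)/3

Integrate by parts once (u = ln y, dv = -4*y**2 dy).
An antiderivative is F(y) = -4*y**3*(3*log(y) - 1)/9.
Then F(4) - F(1) = (256/9 - 512*log(2)/3) - (4/9) = 28 - 512*log(2)/3.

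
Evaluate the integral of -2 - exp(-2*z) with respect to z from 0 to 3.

-13/2 + exp(-6)/2

An antiderivative is F(z) = -2*z + exp(-2*z)/2.
Then F(3) - F(0) = (-6 + exp(-6)/2) - (1/2) = -13/2 + exp(-6)/2.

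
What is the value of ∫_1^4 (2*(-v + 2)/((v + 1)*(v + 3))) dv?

-5*log(7) + 3*log(5) + 7*log(2)

Factor the denominator: v**2 + 4*v + 3 = (v + 3)(v + 1).
Partial fractions: 2*(-v + 2)/((v + 1)*(v + 3)) = -5/(v + 3) + 3/(v + 1).
An antiderivative is F(v) = 3*log(v + 1) - 5*log(v + 3).
Then F(4) - F(1) = (-5*log(7) + 3*log(5)) - (-7*log(2)) = -5*log(7) + 3*log(5) + 7*log(2).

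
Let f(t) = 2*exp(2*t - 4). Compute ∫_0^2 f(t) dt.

Let u = 2*t - 4, so du = 2 dt. When t = 0, u = -4; when t = 2, u = 0.
The integral becomes ∫ exp(u) du from -4 to 0, with antiderivative exp(u).
Back in t: F(t) = exp(2*t - 4).
Then F(2) - F(0) = (1) - (exp(-4)) = 1 - exp(-4).

1 - exp(-4)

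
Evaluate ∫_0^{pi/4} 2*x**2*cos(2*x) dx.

-1/2 + pi**2/16

Integrate by parts twice (u = x^2, dv = 2*cos(2*x) dx).
An antiderivative is F(x) = x**2*sin(2*x) + x*cos(2*x) - sin(2*x)/2.
Then F(pi/4) - F(0) = (-1/2 + pi**2/16) - (0) = -1/2 + pi**2/16.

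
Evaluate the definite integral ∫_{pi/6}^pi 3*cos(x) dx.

-3/2

An antiderivative is F(x) = 3*sin(x).
Then F(pi) - F(pi/6) = (0) - (3/2) = -3/2.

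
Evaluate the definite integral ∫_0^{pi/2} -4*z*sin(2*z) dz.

-pi

Integrate by parts once (u = z, dv = -4*sin(2*z) dz).
An antiderivative is F(z) = 2*z*cos(2*z) - sin(2*z).
Then F(pi/2) - F(0) = (-pi) - (0) = -pi.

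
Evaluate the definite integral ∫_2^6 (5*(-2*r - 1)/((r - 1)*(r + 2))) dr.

-5*log(5) - 5*log(2)

Factor the denominator: r**2 + r - 2 = (r + 2)(r - 1).
Partial fractions: 5*(-2*r - 1)/((r - 1)*(r + 2)) = -5/(r + 2) - 5/(r - 1).
An antiderivative is F(r) = -5*log(r - 1) - 5*log(r + 2).
Then F(6) - F(2) = (-15*log(2) - 5*log(5)) - (-10*log(2)) = -5*log(5) - 5*log(2).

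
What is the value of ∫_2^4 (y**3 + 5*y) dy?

By the power rule, an antiderivative is F(y) = y**4/4 + 5*y**2/2.
Then F(4) - F(2) = (104) - (14) = 90.

90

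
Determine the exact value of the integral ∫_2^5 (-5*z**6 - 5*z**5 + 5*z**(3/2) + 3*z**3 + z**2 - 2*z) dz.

-1909737/28 - 8*sqrt(2) + 50*sqrt(5)

By the power rule, an antiderivative is F(z) = -5*z**7/7 - 5*z**6/6 + 2*z**(5/2) + 3*z**4/4 + z**3/3 - z**2.
Then F(5) - F(2) = (-5740475/84 + 50*sqrt(5)) - (-2816/21 + 8*sqrt(2)) = -1909737/28 - 8*sqrt(2) + 50*sqrt(5).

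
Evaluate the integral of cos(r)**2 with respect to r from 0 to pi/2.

Use the identity cos^2(r) = (1 + cos(2*r))/2.
An antiderivative is F(r) = r/2 + sin(2*r)/4.
Then F(pi/2) - F(0) = (pi/4) - (0) = pi/4.

pi/4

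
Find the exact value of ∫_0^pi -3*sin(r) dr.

An antiderivative is F(r) = 3*cos(r).
Then F(pi) - F(0) = (-3) - (3) = -6.

-6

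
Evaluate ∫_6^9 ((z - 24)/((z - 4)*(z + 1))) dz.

-5*log(7) + log(5) + 9*log(2)

Factor the denominator: z**2 - 3*z - 4 = (z + 1)(z - 4).
Partial fractions: (z - 24)/((z - 4)*(z + 1)) = 5/(z + 1) - 4/(z - 4).
An antiderivative is F(z) = -4*log(z - 4) + 5*log(z + 1).
Then F(9) - F(6) = (log(5) + 5*log(2)) - (-4*log(2) + 5*log(7)) = -5*log(7) + log(5) + 9*log(2).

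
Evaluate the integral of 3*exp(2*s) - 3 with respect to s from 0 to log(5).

36 - 3*log(5)

An antiderivative is F(s) = 3*exp(2*s)/2 - 3*s.
Then F(log(5)) - F(0) = (75/2 - 3*log(5)) - (3/2) = 36 - 3*log(5).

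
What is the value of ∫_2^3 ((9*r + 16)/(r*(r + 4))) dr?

Factor the denominator: r**2 + 4*r = (r + 4)r.
Partial fractions: (9*r + 16)/(r*(r + 4)) = 5/(r + 4) + 4/r.
An antiderivative is F(r) = 4*log(r) + 5*log(r + 4).
Then F(3) - F(2) = (4*log(3) + 5*log(7)) - (5*log(3) + 9*log(2)) = -9*log(2) - log(3) + 5*log(7).

-9*log(2) - log(3) + 5*log(7)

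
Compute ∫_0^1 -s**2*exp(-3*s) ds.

Integrate by parts twice (u = s^2, dv = -exp(-3*s) ds).
An antiderivative is F(s) = (9*s**2 + 6*s + 2)*exp(-3*s)/27.
Then F(1) - F(0) = (17*exp(-3)/27) - (2/27) = -2/27 + 17*exp(-3)/27.

-2/27 + 17*exp(-3)/27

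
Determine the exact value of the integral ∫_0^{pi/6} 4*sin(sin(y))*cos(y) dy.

Let u = sin(y), so du = cos(y) dy. When y = 0, u = 0; when y = pi/6, u = 1/2.
The integral becomes 4·∫ sin(u) du from 0 to 1/2, with antiderivative -4*cos(u).
Back in y: F(y) = -4*cos(sin(y)).
Then F(pi/6) - F(0) = (-4*cos(1/2)) - (-4) = 4 - 4*cos(1/2).

4 - 4*cos(1/2)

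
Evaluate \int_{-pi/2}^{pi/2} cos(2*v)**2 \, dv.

Use the identity cos^2(2*v) = (1 + cos(4*v))/2.
An antiderivative is F(v) = v/2 + sin(4*v)/8.
Then F(pi/2) - F(-pi/2) = (pi/4) - (-pi/4) = pi/2.

pi/2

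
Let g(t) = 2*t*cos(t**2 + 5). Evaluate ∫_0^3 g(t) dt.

-sin(5) + sin(14)

Let u = t**2 + 5, so du = 2*t dt. When t = 0, u = 5; when t = 3, u = 14.
The integral becomes ∫ cos(u) du from 5 to 14, with antiderivative sin(u).
Back in t: F(t) = sin(t**2 + 5).
Then F(3) - F(0) = (sin(14)) - (sin(5)) = -sin(5) + sin(14).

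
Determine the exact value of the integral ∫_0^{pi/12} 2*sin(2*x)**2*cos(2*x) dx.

1/24

Let u = sin(2*x), so du = 2*cos(2*x) dx. When x = 0, u = 0; when x = pi/12, u = 1/2.
The integral becomes ∫ u**2 du from 0 to 1/2, with antiderivative u**3/3.
Back in x: F(x) = sin(2*x)**3/3.
Then F(pi/12) - F(0) = (1/24) - (0) = 1/24.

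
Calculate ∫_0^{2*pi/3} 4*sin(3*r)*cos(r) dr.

9/4

Use the identity sin(3*r)cos(r) = [sin(4*r) + sin(2*r)]/2.
An antiderivative is F(r) = -cos(2*r) - cos(4*r)/2.
Then F(2*pi/3) - F(0) = (3/4) - (-3/2) = 9/4.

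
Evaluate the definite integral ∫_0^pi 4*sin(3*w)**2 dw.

Use the identity sin^2(3*w) = (1 - cos(6*w))/2.
An antiderivative is F(w) = 2*w - sin(6*w)/3.
Then F(pi) - F(0) = (2*pi) - (0) = 2*pi.

2*pi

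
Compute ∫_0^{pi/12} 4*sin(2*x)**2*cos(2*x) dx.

Let u = sin(2*x), so du = 2*cos(2*x) dx. When x = 0, u = 0; when x = pi/12, u = 1/2.
The integral becomes 2·∫ u**2 du from 0 to 1/2, with antiderivative 2*u**3/3.
Back in x: F(x) = 2*sin(2*x)**3/3.
Then F(pi/12) - F(0) = (1/12) - (0) = 1/12.

1/12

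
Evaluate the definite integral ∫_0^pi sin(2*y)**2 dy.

pi/2

Use the identity sin^2(2*y) = (1 - cos(4*y))/2.
An antiderivative is F(y) = y/2 - sin(4*y)/8.
Then F(pi) - F(0) = (pi/2) - (0) = pi/2.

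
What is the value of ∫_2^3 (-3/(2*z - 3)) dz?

An antiderivative is F(z) = -3*log(2*z - 3)/2.
Then F(3) - F(2) = (-3*log(3)/2) - (0) = -3*log(3)/2.

-3*log(3)/2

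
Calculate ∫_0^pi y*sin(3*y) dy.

pi/3

Integrate by parts once (u = y, dv = sin(3*y) dy).
An antiderivative is F(y) = -y*cos(3*y)/3 + sin(3*y)/9.
Then F(pi) - F(0) = (pi/3) - (0) = pi/3.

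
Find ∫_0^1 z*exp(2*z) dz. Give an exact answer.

1/4 + exp(2)/4

Integrate by parts once (u = z, dv = exp(2*z) dz).
An antiderivative is F(z) = (2*z - 1)*exp(2*z)/4.
Then F(1) - F(0) = (exp(2)/4) - (-1/4) = 1/4 + exp(2)/4.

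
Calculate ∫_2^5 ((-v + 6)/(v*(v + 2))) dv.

-4*log(7) + 5*log(2) + 3*log(5)

Factor the denominator: v**2 + 2*v = (v + 2)v.
Partial fractions: (-v + 6)/(v*(v + 2)) = -4/(v + 2) + 3/v.
An antiderivative is F(v) = 3*log(v) - 4*log(v + 2).
Then F(5) - F(2) = (-4*log(7) + 3*log(5)) - (-log(32)) = -4*log(7) + 5*log(2) + 3*log(5).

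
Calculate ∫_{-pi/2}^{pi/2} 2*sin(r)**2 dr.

Use the identity sin^2(r) = (1 - cos(2*r))/2.
An antiderivative is F(r) = r - sin(2*r)/2.
Then F(pi/2) - F(-pi/2) = (pi/2) - (-pi/2) = pi.

pi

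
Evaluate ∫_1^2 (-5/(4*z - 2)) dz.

An antiderivative is F(z) = -5*log(4*z - 2)/4.
Then F(2) - F(1) = (-5*log(6)/4) - (-5*log(2)/4) = -5*log(3)/4.

-5*log(3)/4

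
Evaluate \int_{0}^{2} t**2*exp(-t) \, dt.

2 - 10*exp(-2)

Integrate by parts twice (u = t^2, dv = exp(-t) dt).
An antiderivative is F(t) = (-t**2 - 2*t - 2)*exp(-t).
Then F(2) - F(0) = (-10*exp(-2)) - (-2) = 2 - 10*exp(-2).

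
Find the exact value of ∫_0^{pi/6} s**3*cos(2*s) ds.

-sqrt(3)*pi/16 + sqrt(3)*pi**3/864 + pi**2/96 + 3/16

Integrate by parts 3 times (u = s^3, dv = cos(2*s) ds).
An antiderivative is F(s) = s**3*sin(2*s)/2 + 3*s**2*cos(2*s)/4 - 3*s*sin(2*s)/4 - 3*cos(2*s)/8.
Then F(pi/6) - F(0) = (-sqrt(3)*pi/16 - 3/16 + sqrt(3)*pi**3/864 + pi**2/96) - (-3/8) = -sqrt(3)*pi/16 + sqrt(3)*pi**3/864 + pi**2/96 + 3/16.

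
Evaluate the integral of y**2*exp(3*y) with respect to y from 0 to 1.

-2/27 + 5*exp(3)/27

Integrate by parts twice (u = y^2, dv = exp(3*y) dy).
An antiderivative is F(y) = (9*y**2 - 6*y + 2)*exp(3*y)/27.
Then F(1) - F(0) = (5*exp(3)/27) - (2/27) = -2/27 + 5*exp(3)/27.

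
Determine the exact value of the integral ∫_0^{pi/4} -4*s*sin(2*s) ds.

Integrate by parts once (u = s, dv = -4*sin(2*s) ds).
An antiderivative is F(s) = 2*s*cos(2*s) - sin(2*s).
Then F(pi/4) - F(0) = (-1) - (0) = -1.

-1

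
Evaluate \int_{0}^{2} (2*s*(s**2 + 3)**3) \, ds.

580

Let u = s**2 + 3, so du = 2*s ds. When s = 0, u = 3; when s = 2, u = 7.
The integral becomes ∫ u**3 du from 3 to 7, with antiderivative u**4/4.
Back in s: F(s) = (s**2 + 3)**4/4.
Then F(2) - F(0) = (2401/4) - (81/4) = 580.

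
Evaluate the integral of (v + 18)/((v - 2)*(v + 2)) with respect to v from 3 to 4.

Factor the denominator: v**2 - 4 = (v + 2)(v - 2).
Partial fractions: (v + 18)/((v - 2)*(v + 2)) = -4/(v + 2) + 5/(v - 2).
An antiderivative is F(v) = 5*log(v - 2) - 4*log(v + 2).
Then F(4) - F(3) = (log(2/81)) - (-4*log(5)) = -4*log(3) + log(2) + 4*log(5).

-4*log(3) + log(2) + 4*log(5)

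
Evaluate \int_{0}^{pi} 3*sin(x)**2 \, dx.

3*pi/2

Use the identity sin^2(x) = (1 - cos(2*x))/2.
An antiderivative is F(x) = 3*x/2 - 3*sin(2*x)/4.
Then F(pi) - F(0) = (3*pi/2) - (0) = 3*pi/2.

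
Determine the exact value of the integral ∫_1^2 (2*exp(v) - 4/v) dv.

An antiderivative is F(v) = 2*exp(v) - 4*log(v).
Then F(2) - F(1) = (-log(16) + 2*exp(2)) - (2*exp(1)) = -2*exp(1) - 4*log(2) + 2*exp(2).

-2*exp(1) - 4*log(2) + 2*exp(2)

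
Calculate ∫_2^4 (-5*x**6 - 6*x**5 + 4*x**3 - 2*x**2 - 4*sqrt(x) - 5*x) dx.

By the power rule, an antiderivative is F(x) = -5*x**7/7 - x**6 + x**4 - 8*x**(3/2)/3 - 2*x**3/3 - 5*x**2/2.
Then F(4) - F(2) = (-109528/7) - (-3250/21 - 16*sqrt(2)/3) = -325334/21 + 16*sqrt(2)/3.

-325334/21 + 16*sqrt(2)/3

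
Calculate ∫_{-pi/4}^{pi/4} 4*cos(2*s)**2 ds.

Use the identity cos^2(2*s) = (1 + cos(4*s))/2.
An antiderivative is F(s) = 2*s + sin(4*s)/2.
Then F(pi/4) - F(-pi/4) = (pi/2) - (-pi/2) = pi.

pi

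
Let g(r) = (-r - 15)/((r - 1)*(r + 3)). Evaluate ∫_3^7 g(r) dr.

Factor the denominator: r**2 + 2*r - 3 = (r + 3)(r - 1).
Partial fractions: (-r - 15)/((r - 1)*(r + 3)) = 3/(r + 3) - 4/(r - 1).
An antiderivative is F(r) = -4*log(r - 1) + 3*log(r + 3).
Then F(7) - F(3) = (-4*log(3) - log(2) + 3*log(5)) - (log(27/2)) = -7*log(3) + 3*log(5).

-7*log(3) + 3*log(5)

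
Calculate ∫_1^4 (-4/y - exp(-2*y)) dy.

(-16*exp(8)*log(2) - exp(6) + 1)*exp(-8)/2

An antiderivative is F(y) = -4*log(y) + exp(-2*y)/2.
Then F(4) - F(1) = (-8*log(2) + exp(-8)/2) - (exp(-2)/2) = (-16*exp(8)*log(2) - exp(6) + 1)*exp(-8)/2.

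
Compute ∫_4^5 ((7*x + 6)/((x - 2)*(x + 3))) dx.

Factor the denominator: x**2 + x - 6 = (x + 3)(x - 2).
Partial fractions: (7*x + 6)/((x - 2)*(x + 3)) = 3/(x + 3) + 4/(x - 2).
An antiderivative is F(x) = 4*log(x - 2) + 3*log(x + 3).
Then F(5) - F(4) = (4*log(3) + 9*log(2)) - (4*log(2) + 3*log(7)) = -3*log(7) + 5*log(2) + 4*log(3).

-3*log(7) + 5*log(2) + 4*log(3)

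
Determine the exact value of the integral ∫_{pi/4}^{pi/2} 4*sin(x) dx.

2*sqrt(2)

An antiderivative is F(x) = -4*cos(x).
Then F(pi/2) - F(pi/4) = (0) - (-2*sqrt(2)) = 2*sqrt(2).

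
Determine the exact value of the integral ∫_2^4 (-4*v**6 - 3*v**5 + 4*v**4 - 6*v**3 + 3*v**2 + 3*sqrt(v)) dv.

By the power rule, an antiderivative is F(v) = -4*v**7/7 - v**6/2 + 4*v**5/5 - 3*v**4/2 + 2*v**(3/2) + v**3.
Then F(4) - F(2) = (-381328/35) - (-3344/35 + 4*sqrt(2)) = -377984/35 - 4*sqrt(2).

-377984/35 - 4*sqrt(2)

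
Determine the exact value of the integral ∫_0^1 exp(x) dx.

An antiderivative is F(x) = exp(x).
Then F(1) - F(0) = (E) - (1) = -1 + E.

-1 + E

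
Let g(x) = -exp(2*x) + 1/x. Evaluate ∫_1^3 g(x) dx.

An antiderivative is F(x) = -exp(2*x)/2 + log(x).
Then F(3) - F(1) = (-exp(6)/2 + log(3)) - (-exp(2)/2) = -exp(6)/2 + log(3) + exp(2)/2.

-exp(6)/2 + log(3) + exp(2)/2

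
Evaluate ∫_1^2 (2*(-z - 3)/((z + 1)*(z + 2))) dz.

Factor the denominator: z**2 + 3*z + 2 = (z + 2)(z + 1).
Partial fractions: 2*(-z - 3)/((z + 1)*(z + 2)) = 2/(z + 2) - 4/(z + 1).
An antiderivative is F(z) = -4*log(z + 1) + 2*log(z + 2).
Then F(2) - F(1) = (log(16/81)) - (log(9/16)) = -6*log(3) + 8*log(2).

-6*log(3) + 8*log(2)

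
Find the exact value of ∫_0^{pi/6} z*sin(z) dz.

-sqrt(3)*pi/12 + 1/2

Integrate by parts once (u = z, dv = sin(z) dz).
An antiderivative is F(z) = -z*cos(z) + sin(z).
Then F(pi/6) - F(0) = (-sqrt(3)*pi/12 + 1/2) - (0) = -sqrt(3)*pi/12 + 1/2.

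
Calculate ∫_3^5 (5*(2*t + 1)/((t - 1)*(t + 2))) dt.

Factor the denominator: t**2 + t - 2 = (t + 2)(t - 1).
Partial fractions: 5*(2*t + 1)/((t - 1)*(t + 2)) = 5/(t + 2) + 5/(t - 1).
An antiderivative is F(t) = 5*log(t - 1) + 5*log(t + 2).
Then F(5) - F(3) = (10*log(2) + 5*log(7)) - (5*log(2) + 5*log(5)) = -5*log(5) + 5*log(2) + 5*log(7).

-5*log(5) + 5*log(2) + 5*log(7)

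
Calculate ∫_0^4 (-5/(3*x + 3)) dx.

An antiderivative is F(x) = -5*log(3*x + 3)/3.
Then F(4) - F(0) = (-5*log(15)/3) - (-5*log(3)/3) = -5*log(5)/3.

-5*log(5)/3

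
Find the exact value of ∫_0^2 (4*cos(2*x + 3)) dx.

Let u = 2*x + 3, so du = 2 dx. When x = 0, u = 3; when x = 2, u = 7.
The integral becomes 2·∫ cos(u) du from 3 to 7, with antiderivative 2*sin(u).
Back in x: F(x) = 2*sin(2*x + 3).
Then F(2) - F(0) = (2*sin(7)) - (2*sin(3)) = -2*sin(3) + 2*sin(7).

-2*sin(3) + 2*sin(7)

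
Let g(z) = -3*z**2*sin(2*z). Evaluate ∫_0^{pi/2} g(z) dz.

Integrate by parts twice (u = z^2, dv = -3*sin(2*z) dz).
An antiderivative is F(z) = 3*z**2*cos(2*z)/2 - 3*z*sin(2*z)/2 - 3*cos(2*z)/4.
Then F(pi/2) - F(0) = (3/4 - 3*pi**2/8) - (-3/4) = 3/2 - 3*pi**2/8.

3/2 - 3*pi**2/8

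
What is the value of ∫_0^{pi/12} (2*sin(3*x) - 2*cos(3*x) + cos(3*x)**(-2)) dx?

An antiderivative is F(x) = -2*sin(3*x)/3 - 2*cos(3*x)/3 + tan(3*x)/3.
Then F(pi/12) - F(0) = (1/3 - 2*sqrt(2)/3) - (-2/3) = 1 - 2*sqrt(2)/3.

1 - 2*sqrt(2)/3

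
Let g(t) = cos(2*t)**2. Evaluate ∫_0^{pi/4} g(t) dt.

Use the identity cos^2(2*t) = (1 + cos(4*t))/2.
An antiderivative is F(t) = t/2 + sin(4*t)/8.
Then F(pi/4) - F(0) = (pi/8) - (0) = pi/8.

pi/8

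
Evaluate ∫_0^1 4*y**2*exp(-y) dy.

Integrate by parts twice (u = y^2, dv = 4*exp(-y) dy).
An antiderivative is F(y) = (-4*y**2 - 8*y - 8)*exp(-y).
Then F(1) - F(0) = (-20*exp(-1)) - (-8) = 8 - 20*exp(-1).

8 - 20*exp(-1)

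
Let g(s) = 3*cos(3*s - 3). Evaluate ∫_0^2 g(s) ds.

2*sin(3)

Let u = 3*s - 3, so du = 3 ds. When s = 0, u = -3; when s = 2, u = 3.
The integral becomes ∫ cos(u) du from -3 to 3, with antiderivative sin(u).
Back in s: F(s) = sin(3*s - 3).
Then F(2) - F(0) = (sin(3)) - (-sin(3)) = 2*sin(3).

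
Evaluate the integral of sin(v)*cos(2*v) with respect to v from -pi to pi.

0

Use the identity sin(v)cos(2*v) = [sin(3*v) + sin(-v)]/2.
An antiderivative is F(v) = cos(v)/2 - cos(3*v)/6.
Then F(pi) - F(-pi) = (-1/3) - (-1/3) = 0.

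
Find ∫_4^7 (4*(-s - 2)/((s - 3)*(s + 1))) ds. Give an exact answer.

-7*log(2) - log(5)

Factor the denominator: s**2 - 2*s - 3 = (s + 1)(s - 3).
Partial fractions: 4*(-s - 2)/((s - 3)*(s + 1)) = 1/(s + 1) - 5/(s - 3).
An antiderivative is F(s) = -5*log(s - 3) + log(s + 1).
Then F(7) - F(4) = (-7*log(2)) - (log(5)) = -7*log(2) - log(5).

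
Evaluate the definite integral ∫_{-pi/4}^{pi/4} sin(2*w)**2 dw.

Use the identity sin^2(2*w) = (1 - cos(4*w))/2.
An antiderivative is F(w) = w/2 - sin(4*w)/8.
Then F(pi/4) - F(-pi/4) = (pi/8) - (-pi/8) = pi/4.

pi/4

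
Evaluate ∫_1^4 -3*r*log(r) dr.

45/4 - 48*log(2)

Integrate by parts once (u = ln r, dv = -3*r dr).
An antiderivative is F(r) = -3*r**2*(2*log(r) - 1)/4.
Then F(4) - F(1) = (12 - 48*log(2)) - (3/4) = 45/4 - 48*log(2).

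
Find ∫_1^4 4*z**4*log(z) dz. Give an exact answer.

Integrate by parts once (u = ln z, dv = 4*z**4 dz).
An antiderivative is F(z) = 4*z**5*(5*log(z) - 1)/25.
Then F(4) - F(1) = (-4096/25 + 8192*log(2)/5) - (-4/25) = -4092/25 + 8192*log(2)/5.

-4092/25 + 8192*log(2)/5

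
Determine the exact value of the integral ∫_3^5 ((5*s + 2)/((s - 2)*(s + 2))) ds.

-2*log(5) + 3*log(3) + 2*log(7)

Factor the denominator: s**2 - 4 = (s + 2)(s - 2).
Partial fractions: (5*s + 2)/((s - 2)*(s + 2)) = 2/(s + 2) + 3/(s - 2).
An antiderivative is F(s) = 3*log(s - 2) + 2*log(s + 2).
Then F(5) - F(3) = (3*log(3) + 2*log(7)) - (log(25)) = -2*log(5) + 3*log(3) + 2*log(7).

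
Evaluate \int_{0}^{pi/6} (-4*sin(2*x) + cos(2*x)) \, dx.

An antiderivative is F(x) = sin(2*x)/2 + 2*cos(2*x).
Then F(pi/6) - F(0) = (sqrt(3)/4 + 1) - (2) = -1 + sqrt(3)/4.

-1 + sqrt(3)/4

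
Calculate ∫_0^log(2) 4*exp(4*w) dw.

Let u = exp(w), so du = exp(w) dw. When w = 0, u = 1; when w = log(2), u = 2.
The integral becomes 4·∫ u**3 du from 1 to 2, with antiderivative u**4.
Back in w: F(w) = exp(4*w).
Then F(log(2)) - F(0) = (16) - (1) = 15.

15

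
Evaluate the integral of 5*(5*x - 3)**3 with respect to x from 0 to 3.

20655/4

Let u = 5*x - 3, so du = 5 dx. When x = 0, u = -3; when x = 3, u = 12.
The integral becomes ∫ u**3 du from -3 to 12, with antiderivative u**4/4.
Back in x: F(x) = (5*x - 3)**4/4.
Then F(3) - F(0) = (5184) - (81/4) = 20655/4.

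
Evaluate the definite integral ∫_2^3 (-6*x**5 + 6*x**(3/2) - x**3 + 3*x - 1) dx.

By the power rule, an antiderivative is F(x) = -x**6 + 12*x**(5/2)/5 - x**4/4 + 3*x**2/2 - x.
Then F(3) - F(2) = (-2955/4 + 108*sqrt(3)/5) - (-64 + 48*sqrt(2)/5) = -2699/4 - 48*sqrt(2)/5 + 108*sqrt(3)/5.

-2699/4 - 48*sqrt(2)/5 + 108*sqrt(3)/5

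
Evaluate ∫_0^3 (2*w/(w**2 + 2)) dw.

Let u = w**2 + 2, so du = 2*w dw. When w = 0, u = 2; when w = 3, u = 11.
The integral becomes ∫ 1/u du from 2 to 11, with antiderivative log(u).
Back in w: F(w) = log(w**2 + 2).
Then F(3) - F(0) = (log(11)) - (log(2)) = log(11/2).

log(11/2)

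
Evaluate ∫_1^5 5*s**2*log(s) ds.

-620/9 + 625*log(5)/3

Integrate by parts once (u = ln s, dv = 5*s**2 ds).
An antiderivative is F(s) = 5*s**3*(3*log(s) - 1)/9.
Then F(5) - F(1) = (-625/9 + 625*log(5)/3) - (-5/9) = -620/9 + 625*log(5)/3.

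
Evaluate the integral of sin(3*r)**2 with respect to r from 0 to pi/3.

Use the identity sin^2(3*r) = (1 - cos(6*r))/2.
An antiderivative is F(r) = r/2 - sin(6*r)/12.
Then F(pi/3) - F(0) = (pi/6) - (0) = pi/6.

pi/6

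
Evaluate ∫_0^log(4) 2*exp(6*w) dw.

Let u = exp(w), so du = exp(w) dw. When w = 0, u = 1; when w = log(4), u = 4.
The integral becomes 2·∫ u**5 du from 1 to 4, with antiderivative u**6/3.
Back in w: F(w) = exp(6*w)/3.
Then F(log(4)) - F(0) = (4096/3) - (1/3) = 1365.

1365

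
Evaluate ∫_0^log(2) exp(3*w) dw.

7/3

Let u = exp(w), so du = exp(w) dw. When w = 0, u = 1; when w = log(2), u = 2.
The integral becomes ∫ u**2 du from 1 to 2, with antiderivative u**3/3.
Back in w: F(w) = exp(3*w)/3.
Then F(log(2)) - F(0) = (8/3) - (1/3) = 7/3.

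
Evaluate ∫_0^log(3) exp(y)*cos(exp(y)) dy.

Let u = exp(y), so du = exp(y) dy. When y = 0, u = 1; when y = log(3), u = 3.
The integral becomes ∫ cos(u) du from 1 to 3, with antiderivative sin(u).
Back in y: F(y) = sin(exp(y)).
Then F(log(3)) - F(0) = (sin(3)) - (sin(1)) = -sin(1) + sin(3).

-sin(1) + sin(3)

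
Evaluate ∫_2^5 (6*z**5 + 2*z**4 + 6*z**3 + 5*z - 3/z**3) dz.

By the power rule, an antiderivative is F(z) = z**6 + 2*z**5/5 + 3*z**4/2 + 5*z**2/2 + 3/(2*z**2).
Then F(5) - F(2) = (893753/50) - (4447/40) = 3552777/200.

3552777/200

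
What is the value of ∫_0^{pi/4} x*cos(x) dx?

-1 + sqrt(2)*pi/8 + sqrt(2)/2

Integrate by parts once (u = x, dv = cos(x) dx).
An antiderivative is F(x) = x*sin(x) + cos(x).
Then F(pi/4) - F(0) = (sqrt(2)*(pi + 4)/8) - (1) = -1 + sqrt(2)*pi/8 + sqrt(2)/2.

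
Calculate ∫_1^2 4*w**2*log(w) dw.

-28/9 + 32*log(2)/3

Integrate by parts once (u = ln w, dv = 4*w**2 dw).
An antiderivative is F(w) = 4*w**3*(3*log(w) - 1)/9.
Then F(2) - F(1) = (-32/9 + 32*log(2)/3) - (-4/9) = -28/9 + 32*log(2)/3.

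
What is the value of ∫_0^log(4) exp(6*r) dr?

Let u = exp(r), so du = exp(r) dr. When r = 0, u = 1; when r = log(4), u = 4.
The integral becomes ∫ u**5 du from 1 to 4, with antiderivative u**6/6.
Back in r: F(r) = exp(6*r)/6.
Then F(log(4)) - F(0) = (2048/3) - (1/6) = 1365/2.

1365/2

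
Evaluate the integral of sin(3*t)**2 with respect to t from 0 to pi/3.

Use the identity sin^2(3*t) = (1 - cos(6*t))/2.
An antiderivative is F(t) = t/2 - sin(6*t)/12.
Then F(pi/3) - F(0) = (pi/6) - (0) = pi/6.

pi/6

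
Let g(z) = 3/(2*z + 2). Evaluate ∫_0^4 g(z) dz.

3*log(5)/2

An antiderivative is F(z) = 3*log(2*z + 2)/2.
Then F(4) - F(0) = (3*log(10)/2) - (3*log(2)/2) = 3*log(5)/2.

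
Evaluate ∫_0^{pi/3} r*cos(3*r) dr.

-2/9

Integrate by parts once (u = r, dv = cos(3*r) dr).
An antiderivative is F(r) = r*sin(3*r)/3 + cos(3*r)/9.
Then F(pi/3) - F(0) = (-1/9) - (1/9) = -2/9.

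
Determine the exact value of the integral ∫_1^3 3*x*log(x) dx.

-6 + 27*log(3)/2

Integrate by parts once (u = ln x, dv = 3*x dx).
An antiderivative is F(x) = 3*x**2*(2*log(x) - 1)/4.
Then F(3) - F(1) = (-27/4 + 27*log(3)/2) - (-3/4) = -6 + 27*log(3)/2.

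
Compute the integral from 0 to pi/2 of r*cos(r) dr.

Integrate by parts once (u = r, dv = cos(r) dr).
An antiderivative is F(r) = r*sin(r) + cos(r).
Then F(pi/2) - F(0) = (pi/2) - (1) = -1 + pi/2.

-1 + pi/2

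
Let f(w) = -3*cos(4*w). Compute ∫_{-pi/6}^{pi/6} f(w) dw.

An antiderivative is F(w) = -3*sin(4*w)/4.
Then F(pi/6) - F(-pi/6) = (-3*sqrt(3)/8) - (3*sqrt(3)/8) = -3*sqrt(3)/4.

-3*sqrt(3)/4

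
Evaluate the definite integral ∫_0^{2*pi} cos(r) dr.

0

An antiderivative is F(r) = sin(r).
Then F(2*pi) - F(0) = (0) - (0) = 0.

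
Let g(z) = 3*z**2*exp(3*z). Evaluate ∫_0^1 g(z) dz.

Integrate by parts twice (u = z^2, dv = 3*exp(3*z) dz).
An antiderivative is F(z) = (9*z**2 - 6*z + 2)*exp(3*z)/9.
Then F(1) - F(0) = (5*exp(3)/9) - (2/9) = -2/9 + 5*exp(3)/9.

-2/9 + 5*exp(3)/9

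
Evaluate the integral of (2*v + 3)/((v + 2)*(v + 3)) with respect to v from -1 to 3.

Factor the denominator: v**2 + 5*v + 6 = (v + 3)(v + 2).
Partial fractions: (2*v + 3)/((v + 2)*(v + 3)) = 3/(v + 3) - 1/(v + 2).
An antiderivative is F(v) = -log(v + 2) + 3*log(v + 3).
Then F(3) - F(-1) = (-log(5) + 3*log(2) + 3*log(3)) - (log(8)) = log(27/5).

log(27/5)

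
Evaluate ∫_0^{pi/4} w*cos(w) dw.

Integrate by parts once (u = w, dv = cos(w) dw).
An antiderivative is F(w) = w*sin(w) + cos(w).
Then F(pi/4) - F(0) = (sqrt(2)*(pi + 4)/8) - (1) = -1 + sqrt(2)*pi/8 + sqrt(2)/2.

-1 + sqrt(2)*pi/8 + sqrt(2)/2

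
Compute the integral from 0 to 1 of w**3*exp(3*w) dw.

Integrate by parts 3 times (u = w^3, dv = exp(3*w) dw).
An antiderivative is F(w) = (9*w**3 - 9*w**2 + 6*w - 2)*exp(3*w)/27.
Then F(1) - F(0) = (4*exp(3)/27) - (-2/27) = 2/27 + 4*exp(3)/27.

2/27 + 4*exp(3)/27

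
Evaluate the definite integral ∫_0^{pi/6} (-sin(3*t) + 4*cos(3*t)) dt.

1

An antiderivative is F(t) = 4*sin(3*t)/3 + cos(3*t)/3.
Then F(pi/6) - F(0) = (4/3) - (1/3) = 1.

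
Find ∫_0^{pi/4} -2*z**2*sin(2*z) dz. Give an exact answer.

1/2 - pi/4

Integrate by parts twice (u = z^2, dv = -2*sin(2*z) dz).
An antiderivative is F(z) = z**2*cos(2*z) - z*sin(2*z) - cos(2*z)/2.
Then F(pi/4) - F(0) = (-pi/4) - (-1/2) = 1/2 - pi/4.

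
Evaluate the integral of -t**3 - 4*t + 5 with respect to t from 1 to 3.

-26

By the power rule, an antiderivative is F(t) = -t**4/4 - 2*t**2 + 5*t.
Then F(3) - F(1) = (-93/4) - (11/4) = -26.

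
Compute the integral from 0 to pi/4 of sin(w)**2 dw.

-1/4 + pi/8

Use the identity sin^2(w) = (1 - cos(2*w))/2.
An antiderivative is F(w) = w/2 - sin(2*w)/4.
Then F(pi/4) - F(0) = (-1/4 + pi/8) - (0) = -1/4 + pi/8.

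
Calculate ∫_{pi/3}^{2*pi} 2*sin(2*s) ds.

-3/2

An antiderivative is F(s) = -cos(2*s).
Then F(2*pi) - F(pi/3) = (-1) - (1/2) = -3/2.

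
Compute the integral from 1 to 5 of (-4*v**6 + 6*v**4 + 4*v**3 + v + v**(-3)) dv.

By the power rule, an antiderivative is F(v) = -4*v**7/7 + 6*v**5/5 + v**4 + v**2/2 - 1/(2*v**2).
Then F(5) - F(1) = (-7044691/175) - (57/35) = -7044976/175.

-7044976/175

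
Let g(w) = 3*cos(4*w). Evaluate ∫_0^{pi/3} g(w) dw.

An antiderivative is F(w) = 3*sin(4*w)/4.
Then F(pi/3) - F(0) = (-3*sqrt(3)/8) - (0) = -3*sqrt(3)/8.

-3*sqrt(3)/8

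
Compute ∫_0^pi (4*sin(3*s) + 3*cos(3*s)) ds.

8/3

An antiderivative is F(s) = sin(3*s) - 4*cos(3*s)/3.
Then F(pi) - F(0) = (4/3) - (-4/3) = 8/3.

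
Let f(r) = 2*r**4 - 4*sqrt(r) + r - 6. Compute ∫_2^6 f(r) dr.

By the power rule, an antiderivative is F(r) = 2*r**5/5 - 8*r**(3/2)/3 + r**2/2 - 6*r.
Then F(6) - F(2) = (15462/5 - 16*sqrt(6)) - (14/5 - 16*sqrt(2)/3) = -16*sqrt(6) + 16*sqrt(2)/3 + 15448/5.

-16*sqrt(6) + 16*sqrt(2)/3 + 15448/5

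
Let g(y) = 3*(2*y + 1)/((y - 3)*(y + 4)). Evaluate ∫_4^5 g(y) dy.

Factor the denominator: y**2 + y - 12 = (y + 4)(y - 3).
Partial fractions: 3*(2*y + 1)/((y - 3)*(y + 4)) = 3/(y + 4) + 3/(y - 3).
An antiderivative is F(y) = 3*log(y - 3) + 3*log(y + 4).
Then F(5) - F(4) = (3*log(2) + 6*log(3)) - (9*log(2)) = -6*log(2) + 6*log(3).

-6*log(2) + 6*log(3)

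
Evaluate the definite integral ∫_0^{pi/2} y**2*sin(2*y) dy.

Integrate by parts twice (u = y^2, dv = sin(2*y) dy).
An antiderivative is F(y) = -y**2*cos(2*y)/2 + y*sin(2*y)/2 + cos(2*y)/4.
Then F(pi/2) - F(0) = (-1/4 + pi**2/8) - (1/4) = -1/2 + pi**2/8.

-1/2 + pi**2/8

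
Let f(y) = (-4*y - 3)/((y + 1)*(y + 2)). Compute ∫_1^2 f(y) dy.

Factor the denominator: y**2 + 3*y + 2 = (y + 2)(y + 1).
Partial fractions: (-4*y - 3)/((y + 1)*(y + 2)) = -5/(y + 2) + 1/(y + 1).
An antiderivative is F(y) = log(y + 1) - 5*log(y + 2).
Then F(2) - F(1) = (-10*log(2) + log(3)) - (-5*log(3) + log(2)) = -11*log(2) + 6*log(3).

-11*log(2) + 6*log(3)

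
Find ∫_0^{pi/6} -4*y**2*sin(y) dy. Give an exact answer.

Integrate by parts twice (u = y^2, dv = -4*sin(y) dy).
An antiderivative is F(y) = 4*y**2*cos(y) - 8*y*sin(y) - 8*cos(y).
Then F(pi/6) - F(0) = (-4*sqrt(3) - 2*pi/3 + sqrt(3)*pi**2/18) - (-8) = -4*sqrt(3) - 2*pi/3 + sqrt(3)*pi**2/18 + 8.

-4*sqrt(3) - 2*pi/3 + sqrt(3)*pi**2/18 + 8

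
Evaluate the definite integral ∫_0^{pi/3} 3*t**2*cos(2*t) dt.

-pi/4 - 3*sqrt(3)/8 + sqrt(3)*pi**2/12

Integrate by parts twice (u = t^2, dv = 3*cos(2*t) dt).
An antiderivative is F(t) = 3*t**2*sin(2*t)/2 + 3*t*cos(2*t)/2 - 3*sin(2*t)/4.
Then F(pi/3) - F(0) = (-pi/4 - 3*sqrt(3)/8 + sqrt(3)*pi**2/12) - (0) = -pi/4 - 3*sqrt(3)/8 + sqrt(3)*pi**2/12.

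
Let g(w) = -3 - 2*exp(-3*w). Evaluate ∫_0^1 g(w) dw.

An antiderivative is F(w) = -3*w + 2*exp(-3*w)/3.
Then F(1) - F(0) = (-3 + 2*exp(-3)/3) - (2/3) = -11/3 + 2*exp(-3)/3.

-11/3 + 2*exp(-3)/3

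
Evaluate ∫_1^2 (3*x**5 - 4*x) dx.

51/2

By the power rule, an antiderivative is F(x) = x**6/2 - 2*x**2.
Then F(2) - F(1) = (24) - (-3/2) = 51/2.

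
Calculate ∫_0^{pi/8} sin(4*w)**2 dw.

Use the identity sin^2(4*w) = (1 - cos(8*w))/2.
An antiderivative is F(w) = w/2 - sin(8*w)/16.
Then F(pi/8) - F(0) = (pi/16) - (0) = pi/16.

pi/16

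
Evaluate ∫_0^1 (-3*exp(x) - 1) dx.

2 - 3*E

An antiderivative is F(x) = -x - 3*exp(x).
Then F(1) - F(0) = (-3*E - 1) - (-3) = 2 - 3*E.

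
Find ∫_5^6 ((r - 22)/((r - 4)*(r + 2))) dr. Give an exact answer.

Factor the denominator: r**2 - 2*r - 8 = (r + 2)(r - 4).
Partial fractions: (r - 22)/((r - 4)*(r + 2)) = 4/(r + 2) - 3/(r - 4).
An antiderivative is F(r) = -3*log(r - 4) + 4*log(r + 2).
Then F(6) - F(5) = (9*log(2)) - (4*log(7)) = -4*log(7) + 9*log(2).

-4*log(7) + 9*log(2)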